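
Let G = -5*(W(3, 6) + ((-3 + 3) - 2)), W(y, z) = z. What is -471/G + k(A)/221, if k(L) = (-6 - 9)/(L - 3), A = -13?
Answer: 416439/17680 ≈ 23.554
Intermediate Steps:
k(L) = -15/(-3 + L)
G = -20 (G = -5*(6 + ((-3 + 3) - 2)) = -5*(6 + (0 - 2)) = -5*(6 - 2) = -5*4 = -20)
-471/G + k(A)/221 = -471/(-20) - 15/(-3 - 13)/221 = -471*(-1/20) - 15/(-16)*(1/221) = 471/20 - 15*(-1/16)*(1/221) = 471/20 + (15/16)*(1/221) = 471/20 + 15/3536 = 416439/17680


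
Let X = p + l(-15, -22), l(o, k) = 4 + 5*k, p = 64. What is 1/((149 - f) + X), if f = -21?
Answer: 1/128 ≈ 0.0078125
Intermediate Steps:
X = -42 (X = 64 + (4 + 5*(-22)) = 64 + (4 - 110) = 64 - 106 = -42)
1/((149 - f) + X) = 1/((149 - 1*(-21)) - 42) = 1/((149 + 21) - 42) = 1/(170 - 42) = 1/128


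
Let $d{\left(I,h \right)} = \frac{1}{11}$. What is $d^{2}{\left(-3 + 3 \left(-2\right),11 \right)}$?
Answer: $\frac{1}{121} \approx 0.0082645$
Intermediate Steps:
$d{\left(I,h \right)} = \frac{1}{11}$
$d^{2}{\left(-3 + 3 \left(-2\right),11 \right)} = \left(\frac{1}{11}\right)^{2} = \frac{1}{121}$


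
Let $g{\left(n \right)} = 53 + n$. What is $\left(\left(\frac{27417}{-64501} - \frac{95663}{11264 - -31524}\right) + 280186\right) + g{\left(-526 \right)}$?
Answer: $\frac{771963834820085}{2759868788} \approx 2.7971 \cdot 10^{5}$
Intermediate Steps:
$\left(\left(\frac{27417}{-64501} - \frac{95663}{11264 - -31524}\right) + 280186\right) + g{\left(-526 \right)} = \left(\left(\frac{27417}{-64501} - \frac{95663}{11264 - -31524}\right) + 280186\right) + \left(53 - 526\right) = \left(\left(27417 \left(- \frac{1}{64501}\right) - \frac{95663}{11264 + 31524}\right) + 280186\right) - 473 = \left(\left(- \frac{27417}{64501} - \frac{95663}{42788}\right) + 280186\right) - 473 = \left(- \frac{7343477759}{2759868788} + 280186\right) - 473 = \frac{773269252756809}{2759868788} - 473 = \frac{771963834820085}{2759868788}$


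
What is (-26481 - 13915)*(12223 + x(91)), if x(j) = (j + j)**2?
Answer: -1831837412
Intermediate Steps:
x(j) = 4*j**2 (x(j) = (2*j)**2 = 4*j**2)
(-26481 - 13915)*(12223 + x(91)) = (-26481 - 13915)*(12223 + 4*91**2) = -40396*(12223 + 4*8281) = -40396*(12223 + 33124) = -40396*45347 = -1831837412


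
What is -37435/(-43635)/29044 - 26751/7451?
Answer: -6780439610351/1888582527588 ≈ -3.5902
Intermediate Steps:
-37435/(-43635)/29044 - 26751/7451 = -37435*(-1/43635)*(1/29044) - 26751*1/7451 = (7487/8727)*(1/29044) - 26751/7451 = 7487/253466988 - 26751/7451 = -6780439610351/1888582527588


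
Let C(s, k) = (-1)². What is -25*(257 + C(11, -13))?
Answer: -6450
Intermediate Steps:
C(s, k) = 1
-25*(257 + C(11, -13)) = -25*(257 + 1) = -25*258 = -6450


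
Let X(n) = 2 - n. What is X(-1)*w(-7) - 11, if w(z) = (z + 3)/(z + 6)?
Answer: 1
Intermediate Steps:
w(z) = (3 + z)/(6 + z)
X(-1)*w(-7) - 11 = (2 - 1*(-1))*((3 - 7)/(6 - 7)) - 11 = (2 + 1)*(-4/(-1)) - 11 = 3*(-1*(-4)) - 11 = 3*4 - 11 = 12 - 11 = 1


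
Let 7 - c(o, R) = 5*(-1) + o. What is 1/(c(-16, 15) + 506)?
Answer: 1/534 ≈ 0.0018727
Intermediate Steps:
c(o, R) = 12 - o (c(o, R) = 7 - (5*(-1) + o) = 7 - (-5 + o) = 7 + (5 - o) = 12 - o)
1/(c(-16, 15) + 506) = 1/((12 - 1*(-16)) + 506) = 1/((12 + 16) + 506) = 1/(28 + 506) = 1/534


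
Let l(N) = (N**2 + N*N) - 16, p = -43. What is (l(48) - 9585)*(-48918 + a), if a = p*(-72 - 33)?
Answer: 221704179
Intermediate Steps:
l(N) = -16 + 2*N**2 (l(N) = (N**2 + N**2) - 16 = 2*N**2 - 16 = -16 + 2*N**2)
a = 4515 (a = -43*(-72 - 33) = -43*(-105) = 4515)
(l(48) - 9585)*(-48918 + a) = ((-16 + 2*48**2) - 9585)*(-48918 + 4515) = ((-16 + 2*2304) - 9585)*(-44403) = ((-16 + 4608) - 9585)*(-44403) = (4592 - 9585)*(-44403) = -4993*(-44403) = 221704179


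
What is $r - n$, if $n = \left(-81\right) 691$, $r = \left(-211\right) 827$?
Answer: $-118526$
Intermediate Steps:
$r = -174497$
$n = -55971$
$r - n = -174497 - -55971 = -174497 + 55971 = -118526$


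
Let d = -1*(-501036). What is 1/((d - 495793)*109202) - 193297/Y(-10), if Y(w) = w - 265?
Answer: 110671440785817/157450173650 ≈ 702.90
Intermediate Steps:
Y(w) = -265 + w
d = 501036
1/((d - 495793)*109202) - 193297/Y(-10) = 1/((501036 - 495793)*109202) - 193297/(-265 - 10) = (1/109202)/5243 - 193297/(-275) = (1/5243)*(1/109202) - 193297*(-1/275) = 1/572546086 + 193297/275 = 110671440785817/157450173650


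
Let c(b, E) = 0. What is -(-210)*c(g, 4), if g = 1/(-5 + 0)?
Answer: 0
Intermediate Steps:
g = -⅕ (g = 1/(-5) = -⅕ ≈ -0.20000)
-(-210)*c(g, 4) = -(-210)*0 = -35*0 = 0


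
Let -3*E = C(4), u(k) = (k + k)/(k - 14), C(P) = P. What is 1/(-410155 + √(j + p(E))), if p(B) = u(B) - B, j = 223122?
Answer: -28300695/11607656162203 - √1062291018/11607656162203 ≈ -2.4409e-6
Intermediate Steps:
u(k) = 2*k/(-14 + k) (u(k) = (2*k)/(-14 + k) = 2*k/(-14 + k))
E = -4/3 (E = -⅓*4 = -4/3 ≈ -1.3333)
p(B) = -B + 2*B/(-14 + B) (p(B) = 2*B/(-14 + B) - B = -B + 2*B/(-14 + B))
1/(-410155 + √(j + p(E))) = 1/(-410155 + √(223122 - 4*(16 - 1*(-4/3))/(3*(-14 - 4/3)))) = 1/(-410155 + √(223122 - 4*(16 + 4/3)/(3*(-46/3)))) = 1/(-410155 + √(223122 - 4/3*(-3/46)*52/3)) = 1/(-410155 + √(223122 + 104/69)) = 1/(-410155 + √(15395522/69)) = 1/(-410155 + √1062291018/69)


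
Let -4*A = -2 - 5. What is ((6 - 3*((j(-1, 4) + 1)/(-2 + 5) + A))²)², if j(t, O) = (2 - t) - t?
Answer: 83521/256 ≈ 326.25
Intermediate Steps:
j(t, O) = 2 - 2*t
A = 7/4 (A = -(-2 - 5)/4 = -¼*(-7) = 7/4 ≈ 1.7500)
((6 - 3*((j(-1, 4) + 1)/(-2 + 5) + A))²)² = ((6 - 3*(((2 - 2*(-1)) + 1)/(-2 + 5) + 7/4))²)² = ((6 - 3*(((2 + 2) + 1)/3 + 7/4))²)² = ((6 - 3*((4 + 1)*(⅓) + 7/4))²)² = ((6 - 3*(5*(⅓) + 7/4))²)² = ((6 - 3*(5/3 + 7/4))²)² = ((6 - 3*41/12)²)² = ((6 - 41/4)²)² = ((-17/4)²)² = (289/16)² = 83521/256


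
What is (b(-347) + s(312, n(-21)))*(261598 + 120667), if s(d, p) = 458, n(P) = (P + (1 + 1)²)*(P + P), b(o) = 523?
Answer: 375001965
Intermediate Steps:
n(P) = 2*P*(4 + P) (n(P) = (P + 2²)*(2*P) = (P + 4)*(2*P) = (4 + P)*(2*P) = 2*P*(4 + P))
(b(-347) + s(312, n(-21)))*(261598 + 120667) = (523 + 458)*(261598 + 120667) = 981*382265 = 375001965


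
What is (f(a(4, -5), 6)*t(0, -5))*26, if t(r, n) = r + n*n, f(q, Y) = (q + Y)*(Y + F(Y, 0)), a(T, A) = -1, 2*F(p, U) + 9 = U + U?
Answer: 4875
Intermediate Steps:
F(p, U) = -9/2 + U (F(p, U) = -9/2 + (U + U)/2 = -9/2 + (2*U)/2 = -9/2 + U)
f(q, Y) = (-9/2 + Y)*(Y + q) (f(q, Y) = (q + Y)*(Y + (-9/2 + 0)) = (Y + q)*(Y - 9/2) = (Y + q)*(-9/2 + Y) = (-9/2 + Y)*(Y + q))
t(r, n) = r + n²
(f(a(4, -5), 6)*t(0, -5))*26 = ((6² - 9/2*6 - 9/2*(-1) + 6*(-1))*(0 + (-5)²))*26 = ((36 - 27 + 9/2 - 6)*(0 + 25))*26 = ((15/2)*25)*26 = (375/2)*26 = 4875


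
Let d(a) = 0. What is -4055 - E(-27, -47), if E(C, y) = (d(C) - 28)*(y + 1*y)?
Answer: -6687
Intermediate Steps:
E(C, y) = -56*y (E(C, y) = (0 - 28)*(y + 1*y) = -28*(y + y) = -56*y)
-4055 - E(-27, -47) = -4055 - (-56)*(-47) = -4055 - 1*2632 = -4055 - 2632 = -6687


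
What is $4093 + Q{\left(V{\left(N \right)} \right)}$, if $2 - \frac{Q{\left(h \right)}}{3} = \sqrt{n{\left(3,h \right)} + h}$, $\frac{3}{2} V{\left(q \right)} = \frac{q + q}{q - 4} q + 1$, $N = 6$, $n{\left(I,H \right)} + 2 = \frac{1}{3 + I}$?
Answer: $4099 - \frac{\sqrt{822}}{2} \approx 4084.7$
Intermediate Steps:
$n{\left(I,H \right)} = -2 + \frac{1}{3 + I}$
$V{\left(q \right)} = \frac{2}{3} + \frac{4 q^{2}}{3 \left(-4 + q\right)}$ ($V{\left(q \right)} = \frac{2 \left(\frac{q + q}{q - 4} q + 1\right)}{3} = \frac{2 \left(\frac{2 q}{-4 + q} q + 1\right)}{3} = \frac{2 \left(\frac{2 q^{2}}{-4 + q} + 1\right)}{3} = \frac{2 \left(1 + \frac{2 q^{2}}{-4 + q}\right)}{3} = \frac{2}{3} + \frac{4 q^{2}}{3 \left(-4 + q\right)}$)
$Q{\left(h \right)} = 6 - 3 \sqrt{- \frac{11}{6} + h}$ ($Q{\left(h \right)} = 6 - 3 \sqrt{\frac{-5 - 6}{3 + 3} + h} = 6 - 3 \sqrt{\frac{-5 - 6}{6} + h} = 6 - 3 \sqrt{\frac{1}{6} \left(-11\right) + h} = 6 - 3 \sqrt{- \frac{11}{6} + h}$)
$4093 + Q{\left(V{\left(N \right)} \right)} = 4093 + \left(6 - \frac{\sqrt{-66 + 36 \frac{2 \left(-4 + 6 + 2 \cdot 6^{2}\right)}{3 \left(-4 + 6\right)}}}{2}\right) = 4093 + \left(6 - \frac{\sqrt{-66 + 36 \frac{2 \left(-4 + 6 + 2 \cdot 36\right)}{3 \cdot 2}}}{2}\right) = 4093 + \left(6 - \frac{\sqrt{-66 + 36 \cdot \frac{2}{3} \cdot \frac{1}{2} \left(-4 + 6 + 72\right)}}{2}\right) = 4093 + \left(6 - \frac{\sqrt{-66 + 36 \cdot \frac{2}{3} \cdot \frac{1}{2} \cdot 74}}{2}\right) = 4093 + \left(6 - \frac{\sqrt{-66 + 36 \cdot \frac{74}{3}}}{2}\right) = 4093 + \left(6 - \frac{\sqrt{-66 + 888}}{2}\right) = 4093 + \left(6 - \frac{\sqrt{822}}{2}\right) = 4099 - \frac{\sqrt{822}}{2}$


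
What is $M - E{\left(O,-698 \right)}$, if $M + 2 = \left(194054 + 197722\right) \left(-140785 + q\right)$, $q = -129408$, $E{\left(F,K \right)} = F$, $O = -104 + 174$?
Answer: $-105855132840$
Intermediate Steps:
$O = 70$
$M = -105855132770$ ($M = -2 + \left(194054 + 197722\right) \left(-140785 - 129408\right) = -2 + 391776 \left(-270193\right) = -2 - 105855132768 = -105855132770$)
$M - E{\left(O,-698 \right)} = -105855132770 - 70 = -105855132840$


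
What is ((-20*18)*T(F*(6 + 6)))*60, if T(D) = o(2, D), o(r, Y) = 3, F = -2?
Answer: -64800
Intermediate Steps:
T(D) = 3
((-20*18)*T(F*(6 + 6)))*60 = (-20*18*3)*60 = -360*3*60 = -1080*60 = -64800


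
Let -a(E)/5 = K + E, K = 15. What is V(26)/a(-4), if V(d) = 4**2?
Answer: -16/55 ≈ -0.29091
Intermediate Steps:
a(E) = -75 - 5*E (a(E) = -5*(15 + E) = -75 - 5*E)
V(d) = 16
V(26)/a(-4) = 16/(-75 - 5*(-4)) = 16/(-75 + 20) = 16/(-55) = 16*(-1/55) = -16/55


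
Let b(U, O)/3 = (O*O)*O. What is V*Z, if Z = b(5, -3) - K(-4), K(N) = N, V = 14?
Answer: -1078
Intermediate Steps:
b(U, O) = 3*O**3 (b(U, O) = 3*((O*O)*O) = 3*(O**2*O) = 3*O**3)
Z = -77 (Z = 3*(-3)**3 - 1*(-4) = 3*(-27) + 4 = -81 + 4 = -77)
V*Z = 14*(-77) = -1078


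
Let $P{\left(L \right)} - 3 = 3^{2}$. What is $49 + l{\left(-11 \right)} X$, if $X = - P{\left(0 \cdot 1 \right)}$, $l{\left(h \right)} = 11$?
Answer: $-83$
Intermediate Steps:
$P{\left(L \right)} = 12$ ($P{\left(L \right)} = 3 + 3^{2} = 3 + 9 = 12$)
$X = -12$ ($X = \left(-1\right) 12 = -12$)
$49 + l{\left(-11 \right)} X = 49 + 11 \left(-12\right) = 49 - 132 = -83$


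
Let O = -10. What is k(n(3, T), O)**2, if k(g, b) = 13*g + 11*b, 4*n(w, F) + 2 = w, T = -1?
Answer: 182329/16 ≈ 11396.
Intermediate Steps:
n(w, F) = -1/2 + w/4
k(g, b) = 11*b + 13*g
k(n(3, T), O)**2 = (11*(-10) + 13*(-1/2 + (1/4)*3))**2 = (-110 + 13*(-1/2 + 3/4))**2 = (-110 + 13*(1/4))**2 = (-110 + 13/4)**2 = (-427/4)**2 = 182329/16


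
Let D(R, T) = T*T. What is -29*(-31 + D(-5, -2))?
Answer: 783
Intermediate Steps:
D(R, T) = T²
-29*(-31 + D(-5, -2)) = -29*(-31 + (-2)²) = -29*(-31 + 4) = -29*(-27) = 783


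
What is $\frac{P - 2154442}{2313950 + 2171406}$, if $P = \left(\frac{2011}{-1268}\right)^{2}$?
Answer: $- \frac{3463959510087}{7211663025344} \approx -0.48033$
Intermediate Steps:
$P = \frac{4044121}{1607824}$ ($P = \left(2011 \left(- \frac{1}{1268}\right)\right)^{2} = \left(- \frac{2011}{1268}\right)^{2} = \frac{4044121}{1607824} \approx 2.5153$)
$\frac{P - 2154442}{2313950 + 2171406} = \frac{\frac{4044121}{1607824} - 2154442}{2313950 + 2171406} = - \frac{3463959510087}{1607824 \cdot 4485356} = \left(- \frac{3463959510087}{1607824}\right) \frac{1}{4485356} = - \frac{3463959510087}{7211663025344}$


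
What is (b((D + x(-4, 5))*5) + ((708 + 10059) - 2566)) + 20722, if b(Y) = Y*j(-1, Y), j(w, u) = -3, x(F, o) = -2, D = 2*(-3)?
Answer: 29043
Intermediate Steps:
D = -6
b(Y) = -3*Y (b(Y) = Y*(-3) = -3*Y)
(b((D + x(-4, 5))*5) + ((708 + 10059) - 2566)) + 20722 = (-3*(-6 - 2)*5 + ((708 + 10059) - 2566)) + 20722 = (-(-24)*5 + (10767 - 2566)) + 20722 = (-3*(-40) + 8201) + 20722 = (120 + 8201) + 20722 = 8321 + 20722 = 29043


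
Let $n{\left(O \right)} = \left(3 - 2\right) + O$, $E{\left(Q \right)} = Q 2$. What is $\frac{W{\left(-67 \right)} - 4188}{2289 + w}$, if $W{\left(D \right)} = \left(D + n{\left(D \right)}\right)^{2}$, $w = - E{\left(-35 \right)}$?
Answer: $\frac{13501}{2359} \approx 5.7232$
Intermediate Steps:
$E{\left(Q \right)} = 2 Q$
$n{\left(O \right)} = 1 + O$
$w = 70$ ($w = - 2 \left(-35\right) = \left(-1\right) \left(-70\right) = 70$)
$W{\left(D \right)} = \left(1 + 2 D\right)^{2}$ ($W{\left(D \right)} = \left(D + \left(1 + D\right)\right)^{2} = \left(1 + 2 D\right)^{2}$)
$\frac{W{\left(-67 \right)} - 4188}{2289 + w} = \frac{\left(1 + 2 \left(-67\right)\right)^{2} - 4188}{2289 + 70} = \frac{\left(1 - 134\right)^{2} - 4188}{2359} = \left(\left(-133\right)^{2} - 4188\right) \frac{1}{2359} = \left(17689 - 4188\right) \frac{1}{2359} = 13501 \cdot \frac{1}{2359} = \frac{13501}{2359}$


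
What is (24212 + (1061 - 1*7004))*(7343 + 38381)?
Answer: 835331756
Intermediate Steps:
(24212 + (1061 - 1*7004))*(7343 + 38381) = (24212 + (1061 - 7004))*45724 = (24212 - 5943)*45724 = 18269*45724 = 835331756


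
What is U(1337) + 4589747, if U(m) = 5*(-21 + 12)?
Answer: 4589702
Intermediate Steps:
U(m) = -45 (U(m) = 5*(-9) = -45)
U(1337) + 4589747 = -45 + 4589747 = 4589702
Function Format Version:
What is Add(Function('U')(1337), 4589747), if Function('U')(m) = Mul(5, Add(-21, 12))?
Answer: 4589702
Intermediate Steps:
Function('U')(m) = -45 (Function('U')(m) = Mul(5, -9) = -45)
Add(Function('U')(1337), 4589747) = Add(-45, 4589747) = 4589702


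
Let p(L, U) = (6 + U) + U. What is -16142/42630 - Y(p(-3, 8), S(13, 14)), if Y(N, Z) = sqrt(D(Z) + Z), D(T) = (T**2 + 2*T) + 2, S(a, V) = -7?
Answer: -1153/3045 - sqrt(30) ≈ -5.8559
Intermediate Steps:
p(L, U) = 6 + 2*U
D(T) = 2 + T**2 + 2*T
Y(N, Z) = sqrt(2 + Z**2 + 3*Z) (Y(N, Z) = sqrt((2 + Z**2 + 2*Z) + Z) = sqrt(2 + Z**2 + 3*Z))
-16142/42630 - Y(p(-3, 8), S(13, 14)) = -16142/42630 - sqrt(2 + (-7)**2 + 3*(-7)) = -16142*1/42630 - sqrt(2 + 49 - 21) = -1153/3045 - sqrt(30)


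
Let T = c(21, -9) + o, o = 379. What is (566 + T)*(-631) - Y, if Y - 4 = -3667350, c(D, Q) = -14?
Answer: 3079885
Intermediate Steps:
T = 365 (T = -14 + 379 = 365)
Y = -3667346 (Y = 4 - 3667350 = -3667346)
(566 + T)*(-631) - Y = (566 + 365)*(-631) - 1*(-3667346) = 931*(-631) + 3667346 = -587461 + 3667346 = 3079885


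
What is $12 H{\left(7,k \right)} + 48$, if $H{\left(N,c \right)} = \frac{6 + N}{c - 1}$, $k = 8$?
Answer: $\frac{492}{7} \approx 70.286$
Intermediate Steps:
$H{\left(N,c \right)} = \frac{6 + N}{-1 + c}$
$12 H{\left(7,k \right)} + 48 = 12 \frac{6 + 7}{-1 + 8} + 48 = 12 \cdot \frac{1}{7} \cdot 13 + 48 = 12 \cdot \frac{13}{7} + 48 = \frac{156}{7} + 48 = \frac{492}{7}$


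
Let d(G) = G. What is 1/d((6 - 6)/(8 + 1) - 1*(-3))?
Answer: ⅓ ≈ 0.33333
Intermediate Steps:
1/d((6 - 6)/(8 + 1) - 1*(-3)) = 1/((6 - 6)/(8 + 1) - 1*(-3)) = 1/(0/9 + 3) = 1/(0*(⅑) + 3) = 1/(0 + 3) = 1/3 = ⅓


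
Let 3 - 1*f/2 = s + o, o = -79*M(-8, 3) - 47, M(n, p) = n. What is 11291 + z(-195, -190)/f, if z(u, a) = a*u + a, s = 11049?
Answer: 131307191/11631 ≈ 11289.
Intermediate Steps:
z(u, a) = a + a*u
o = 585 (o = -79*(-8) - 47 = 632 - 47 = 585)
f = -23262 (f = 6 - 2*(11049 + 585) = 6 - 2*11634 = 6 - 23268 = -23262)
11291 + z(-195, -190)/f = 11291 - 190*(1 - 195)/(-23262) = 11291 - 190*(-194)*(-1/23262) = 11291 + 36860*(-1/23262) = 11291 - 18430/11631 = 131307191/11631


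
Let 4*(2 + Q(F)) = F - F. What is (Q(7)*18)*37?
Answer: -1332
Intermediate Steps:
Q(F) = -2 (Q(F) = -2 + (F - F)/4 = -2 + (¼)*0 = -2 + 0 = -2)
(Q(7)*18)*37 = -2*18*37 = -36*37 = -1332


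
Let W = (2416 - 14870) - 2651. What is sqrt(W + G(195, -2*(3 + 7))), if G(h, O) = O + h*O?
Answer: 5*I*sqrt(761) ≈ 137.93*I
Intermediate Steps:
G(h, O) = O + O*h
W = -15105 (W = -12454 - 2651 = -15105)
sqrt(W + G(195, -2*(3 + 7))) = sqrt(-15105 + (-2*(3 + 7))*(1 + 195)) = sqrt(-15105 - 2*10*196) = sqrt(-15105 - 20*196) = sqrt(-15105 - 3920) = sqrt(-19025) = 5*I*sqrt(761)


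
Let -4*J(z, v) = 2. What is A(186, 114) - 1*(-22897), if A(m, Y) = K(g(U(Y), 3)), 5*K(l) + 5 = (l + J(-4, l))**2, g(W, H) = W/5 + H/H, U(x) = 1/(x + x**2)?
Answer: 122974756116544/5371003125 ≈ 22896.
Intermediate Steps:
J(z, v) = -1/2 (J(z, v) = -1/4*2 = -1/2)
g(W, H) = 1 + W/5 (g(W, H) = W*(1/5) + 1 = W/5 + 1 = 1 + W/5)
K(l) = -1 + (-1/2 + l)**2/5 (K(l) = -1 + (l - 1/2)**2/5 = -1 + (-1/2 + l)**2/5)
A(m, Y) = -1 + (1 + 2/(5*Y*(1 + Y)))**2/20 (A(m, Y) = -1 + (-1 + 2*(1 + (1/(Y*(1 + Y)))/5))**2/20 = -1 + (-1 + 2*(1 + 1/(5*Y*(1 + Y))))**2/20 = -1 + (-1 + (2 + 2/(5*Y*(1 + Y))))**2/20 = -1 + (1 + 2/(5*Y*(1 + Y)))**2/20)
A(186, 114) - 1*(-22897) = (-1 + (1/500)*(2 + 5*114 + 5*114**2)**2/(114**2*(1 + 114)**2)) - 1*(-22897) = (-1 + (1/500)*(1/12996)*(2 + 570 + 5*12996)**2/115**2) + 22897 = (-1 + (1/500)*(1/12996)*(1/13225)*(2 + 570 + 64980)**2) + 22897 = (-1 + (1/500)*(1/12996)*(1/13225)*65552**2) + 22897 = (-1 + (1/500)*(1/12996)*(1/13225)*4297064704) + 22897 = (-1 + 268566544/5371003125) + 22897 = -5102436581/5371003125 + 22897 = 122974756116544/5371003125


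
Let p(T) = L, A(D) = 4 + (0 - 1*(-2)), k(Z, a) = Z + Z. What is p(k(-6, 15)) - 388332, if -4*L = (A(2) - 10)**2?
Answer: -388336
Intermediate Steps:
k(Z, a) = 2*Z
A(D) = 6 (A(D) = 4 + (0 + 2) = 4 + 2 = 6)
L = -4 (L = -(6 - 10)**2/4 = -1/4*(-4)**2 = -1/4*16 = -4)
p(T) = -4
p(k(-6, 15)) - 388332 = -4 - 388332 = -388336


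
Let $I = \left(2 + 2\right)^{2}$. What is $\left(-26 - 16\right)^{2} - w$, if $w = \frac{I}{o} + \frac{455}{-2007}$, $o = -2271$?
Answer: $\frac{2680398575}{1519299} \approx 1764.2$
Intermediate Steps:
$I = 16$ ($I = 4^{2} = 16$)
$w = - \frac{355139}{1519299}$ ($w = \frac{16}{-2271} + \frac{455}{-2007} = 16 \left(- \frac{1}{2271}\right) + 455 \left(- \frac{1}{2007}\right) = - \frac{16}{2271} - \frac{455}{2007} = - \frac{355139}{1519299} \approx -0.23375$)
$\left(-26 - 16\right)^{2} - w = \left(-26 - 16\right)^{2} - - \frac{355139}{1519299} = \left(-42\right)^{2} + \frac{355139}{1519299} = 1764 + \frac{355139}{1519299} = \frac{2680398575}{1519299}$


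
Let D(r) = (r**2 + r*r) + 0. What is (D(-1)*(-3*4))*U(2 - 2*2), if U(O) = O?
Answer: 48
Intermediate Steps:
D(r) = 2*r**2 (D(r) = (r**2 + r**2) + 0 = 2*r**2 + 0 = 2*r**2)
(D(-1)*(-3*4))*U(2 - 2*2) = ((2*(-1)**2)*(-3*4))*(2 - 2*2) = ((2*1)*(-12))*(2 - 4) = (2*(-12))*(-2) = -24*(-2) = 48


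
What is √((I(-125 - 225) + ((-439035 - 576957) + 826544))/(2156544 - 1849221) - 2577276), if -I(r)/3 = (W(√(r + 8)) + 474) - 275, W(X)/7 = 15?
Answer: 2*I*√6761587323375169/102441 ≈ 1605.4*I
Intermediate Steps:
W(X) = 105 (W(X) = 7*15 = 105)
I(r) = -912 (I(r) = -3*((105 + 474) - 275) = -3*(579 - 275) = -3*304 = -912)
√((I(-125 - 225) + ((-439035 - 576957) + 826544))/(2156544 - 1849221) - 2577276) = √((-912 + ((-439035 - 576957) + 826544))/(2156544 - 1849221) - 2577276) = √((-912 + (-1015992 + 826544))/307323 - 2577276) = √((-912 - 189448)*(1/307323) - 2577276) = √(-190360*1/307323 - 2577276) = √(-190360/307323 - 2577276) = √(-792056382508/307323) = 2*I*√6761587323375169/102441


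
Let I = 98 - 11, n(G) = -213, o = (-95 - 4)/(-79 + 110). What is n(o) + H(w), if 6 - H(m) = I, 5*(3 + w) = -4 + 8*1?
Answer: -294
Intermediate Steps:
o = -99/31 ≈ -3.1936
w = -11/5 (w = -3 + (-4 + 8*1)/5 = -3 + (-4 + 8)/5 = -3 + (⅕)*4 = -3 + ⅘ = -11/5 ≈ -2.2000)
I = 87
H(m) = -81 (H(m) = 6 - 1*87 = 6 - 87 = -81)
n(o) + H(w) = -213 - 81 = -294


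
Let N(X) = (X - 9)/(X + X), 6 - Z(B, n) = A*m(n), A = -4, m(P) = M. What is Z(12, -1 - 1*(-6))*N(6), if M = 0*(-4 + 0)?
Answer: -3/2 ≈ -1.5000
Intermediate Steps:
M = 0 (M = 0*(-4) = 0)
m(P) = 0
Z(B, n) = 6 (Z(B, n) = 6 - (-4)*0 = 6 - 1*0 = 6 + 0 = 6)
N(X) = (-9 + X)/(2*X) (N(X) = (-9 + X)/((2*X)) = (-9 + X)*(1/(2*X)) = (-9 + X)/(2*X))
Z(12, -1 - 1*(-6))*N(6) = 6*((½)*(-9 + 6)/6) = 6*((½)*(⅙)*(-3)) = 6*(-¼) = -3/2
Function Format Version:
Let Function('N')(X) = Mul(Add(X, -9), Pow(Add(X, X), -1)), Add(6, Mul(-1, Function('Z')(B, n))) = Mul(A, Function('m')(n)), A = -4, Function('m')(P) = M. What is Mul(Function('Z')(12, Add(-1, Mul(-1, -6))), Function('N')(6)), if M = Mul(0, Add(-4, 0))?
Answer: Rational(-3, 2) ≈ -1.5000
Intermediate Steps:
M = 0 (M = Mul(0, -4) = 0)
Function('m')(P) = 0
Function('Z')(B, n) = 6 (Function('Z')(B, n) = Add(6, Mul(-1, Mul(-4, 0))) = Add(6, Mul(-1, 0)) = Add(6, 0) = 6)
Function('N')(X) = Mul(Rational(1, 2), Pow(X, -1), Add(-9, X)) (Function('N')(X) = Mul(Add(-9, X), Pow(Mul(2, X), -1)) = Mul(Add(-9, X), Mul(Rational(1, 2), Pow(X, -1))) = Mul(Rational(1, 2), Pow(X, -1), Add(-9, X)))
Mul(Function('Z')(12, Add(-1, Mul(-1, -6))), Function('N')(6)) = Mul(6, Mul(Rational(1, 2), Pow(6, -1), Add(-9, 6))) = Mul(6, Mul(Rational(1, 2), Rational(1, 6), -3)) = Mul(6, Rational(-1, 4)) = Rational(-3, 2)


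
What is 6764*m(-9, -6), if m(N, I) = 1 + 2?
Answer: 20292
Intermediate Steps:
m(N, I) = 3
6764*m(-9, -6) = 6764*3 = 20292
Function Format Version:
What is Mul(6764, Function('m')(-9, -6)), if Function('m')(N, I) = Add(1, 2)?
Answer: 20292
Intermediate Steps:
Function('m')(N, I) = 3
Mul(6764, Function('m')(-9, -6)) = Mul(6764, 3) = 20292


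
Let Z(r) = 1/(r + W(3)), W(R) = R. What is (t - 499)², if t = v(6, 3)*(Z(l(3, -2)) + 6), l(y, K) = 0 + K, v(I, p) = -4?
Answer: 277729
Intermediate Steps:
l(y, K) = K
Z(r) = 1/(3 + r) (Z(r) = 1/(r + 3) = 1/(3 + r))
t = -28 (t = -4*(1/(3 - 2) + 6) = -4*(1/1 + 6) = -4*(1 + 6) = -4*7 = -28)
(t - 499)² = (-28 - 499)² = (-527)² = 277729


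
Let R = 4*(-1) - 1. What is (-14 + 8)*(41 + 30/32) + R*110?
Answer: -6413/8 ≈ -801.63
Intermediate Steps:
R = -5 (R = -4 - 1 = -5)
(-14 + 8)*(41 + 30/32) + R*110 = (-14 + 8)*(41 + 30/32) - 5*110 = -6*(41 + 30*(1/32)) - 550 = -6*(41 + 15/16) - 550 = -6*671/16 - 550 = -2013/8 - 550 = -6413/8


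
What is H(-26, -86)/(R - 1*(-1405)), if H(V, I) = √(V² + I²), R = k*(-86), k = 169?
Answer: -2*√2018/13129 ≈ -0.0068432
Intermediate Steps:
R = -14534 (R = 169*(-86) = -14534)
H(V, I) = √(I² + V²)
H(-26, -86)/(R - 1*(-1405)) = √((-86)² + (-26)²)/(-14534 - 1*(-1405)) = √(7396 + 676)/(-14534 + 1405) = √8072/(-13129) = (2*√2018)*(-1/13129) = -2*√2018/13129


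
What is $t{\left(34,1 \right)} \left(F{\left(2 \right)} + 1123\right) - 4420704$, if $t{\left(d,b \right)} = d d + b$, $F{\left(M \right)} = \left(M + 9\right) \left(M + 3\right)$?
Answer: $-3057758$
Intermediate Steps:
$F{\left(M \right)} = \left(3 + M\right) \left(9 + M\right)$ ($F{\left(M \right)} = \left(9 + M\right) \left(3 + M\right) = \left(3 + M\right) \left(9 + M\right)$)
$t{\left(d,b \right)} = b + d^{2}$ ($t{\left(d,b \right)} = d^{2} + b = b + d^{2}$)
$t{\left(34,1 \right)} \left(F{\left(2 \right)} + 1123\right) - 4420704 = \left(1 + 34^{2}\right) \left(\left(27 + 2^{2} + 12 \cdot 2\right) + 1123\right) - 4420704 = \left(1 + 1156\right) \left(\left(27 + 4 + 24\right) + 1123\right) - 4420704 = 1157 \left(55 + 1123\right) - 4420704 = 1157 \cdot 1178 - 4420704 = 1362946 - 4420704 = -3057758$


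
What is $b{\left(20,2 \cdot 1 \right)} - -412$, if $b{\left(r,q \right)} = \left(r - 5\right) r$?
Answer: $712$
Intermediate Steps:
$b{\left(r,q \right)} = r \left(-5 + r\right)$ ($b{\left(r,q \right)} = \left(-5 + r\right) r = r \left(-5 + r\right)$)
$b{\left(20,2 \cdot 1 \right)} - -412 = 20 \left(-5 + 20\right) - -412 = 20 \cdot 15 + 412 = 300 + 412 = 712$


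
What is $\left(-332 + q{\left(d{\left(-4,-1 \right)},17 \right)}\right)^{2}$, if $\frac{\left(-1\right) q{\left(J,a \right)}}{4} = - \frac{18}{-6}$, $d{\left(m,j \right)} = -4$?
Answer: $118336$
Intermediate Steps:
$q{\left(J,a \right)} = -12$ ($q{\left(J,a \right)} = - 4 \left(- \frac{18}{-6}\right) = - 4 \left(\left(-18\right) \left(- \frac{1}{6}\right)\right) = \left(-4\right) 3 = -12$)
$\left(-332 + q{\left(d{\left(-4,-1 \right)},17 \right)}\right)^{2} = \left(-332 - 12\right)^{2} = \left(-344\right)^{2} = 118336$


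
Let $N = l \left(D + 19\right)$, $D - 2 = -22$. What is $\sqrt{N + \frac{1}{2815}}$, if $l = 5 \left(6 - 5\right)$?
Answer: $\frac{i \sqrt{39618310}}{2815} \approx 2.236 i$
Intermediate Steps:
$D = -20$ ($D = 2 - 22 = -20$)
$l = 5$ ($l = 5 \cdot 1 = 5$)
$N = -5$ ($N = 5 \left(-20 + 19\right) = 5 \left(-1\right) = -5$)
$\sqrt{N + \frac{1}{2815}} = \sqrt{-5 + \frac{1}{2815}} = \sqrt{- \frac{14074}{2815}} = \frac{i \sqrt{39618310}}{2815}$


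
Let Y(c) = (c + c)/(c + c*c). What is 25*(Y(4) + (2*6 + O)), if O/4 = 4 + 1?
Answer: 810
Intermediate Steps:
O = 20 (O = 4*(4 + 1) = 4*5 = 20)
Y(c) = 2*c/(c + c**2) (Y(c) = (2*c)/(c + c**2) = 2*c/(c + c**2))
25*(Y(4) + (2*6 + O)) = 25*(2/(1 + 4) + (2*6 + 20)) = 25*(2/5 + (12 + 20)) = 25*(2*(1/5) + 32) = 25*(2/5 + 32) = 25*(162/5) = 810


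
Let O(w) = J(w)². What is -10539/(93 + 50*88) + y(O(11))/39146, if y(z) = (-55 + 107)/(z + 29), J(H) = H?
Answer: -15470930116/6595611675 ≈ -2.3456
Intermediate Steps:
O(w) = w²
y(z) = 52/(29 + z)
-10539/(93 + 50*88) + y(O(11))/39146 = -10539/(93 + 50*88) + (52/(29 + 11²))/39146 = -10539/(93 + 4400) + (52/(29 + 121))*(1/39146) = -10539/4493 + (52/150)*(1/39146) = -10539*1/4493 + (52*(1/150))*(1/39146) = -10539/4493 + (26/75)*(1/39146) = -10539/4493 + 13/1467975 = -15470930116/6595611675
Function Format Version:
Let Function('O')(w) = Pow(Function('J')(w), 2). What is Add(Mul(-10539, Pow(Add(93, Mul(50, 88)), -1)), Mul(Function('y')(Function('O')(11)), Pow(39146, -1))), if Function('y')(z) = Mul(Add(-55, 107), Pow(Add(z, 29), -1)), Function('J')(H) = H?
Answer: Rational(-15470930116, 6595611675) ≈ -2.3456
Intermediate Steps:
Function('O')(w) = Pow(w, 2)
Function('y')(z) = Mul(52, Pow(Add(29, z), -1))
Add(Mul(-10539, Pow(Add(93, Mul(50, 88)), -1)), Mul(Function('y')(Function('O')(11)), Pow(39146, -1))) = Add(Mul(-10539, Pow(Add(93, Mul(50, 88)), -1)), Mul(Mul(52, Pow(Add(29, Pow(11, 2)), -1)), Pow(39146, -1))) = Add(Mul(-10539, Pow(Add(93, 4400), -1)), Mul(Mul(52, Pow(Add(29, 121), -1)), Rational(1, 39146))) = Add(Mul(-10539, Pow(4493, -1)), Mul(Mul(52, Pow(150, -1)), Rational(1, 39146))) = Add(Mul(-10539, Rational(1, 4493)), Mul(Mul(52, Rational(1, 150)), Rational(1, 39146))) = Add(Rational(-10539, 4493), Mul(Rational(26, 75), Rational(1, 39146))) = Add(Rational(-10539, 4493), Rational(13, 1467975)) = Rational(-15470930116, 6595611675)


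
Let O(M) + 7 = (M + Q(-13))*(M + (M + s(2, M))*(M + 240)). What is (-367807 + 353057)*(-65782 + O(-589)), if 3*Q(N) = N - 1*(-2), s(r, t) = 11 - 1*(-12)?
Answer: 5167892260750/3 ≈ 1.7226e+12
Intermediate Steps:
s(r, t) = 23 (s(r, t) = 11 + 12 = 23)
Q(N) = 2/3 + N/3 (Q(N) = (N - 1*(-2))/3 = (N + 2)/3 = (2 + N)/3 = 2/3 + N/3)
O(M) = -7 + (-11/3 + M)*(M + (23 + M)*(240 + M)) (O(M) = -7 + (M + (2/3 + (1/3)*(-13)))*(M + (M + 23)*(M + 240)) = -7 + (M + (2/3 - 13/3))*(M + (23 + M)*(240 + M)) = -7 + (M - 11/3)*(M + (23 + M)*(240 + M)) = -7 + (-11/3 + M)*(M + (23 + M)*(240 + M)))
(-367807 + 353057)*(-65782 + O(-589)) = (-367807 + 353057)*(-65782 + (-20247 + (-589)**3 + 4552*(-589) + (781/3)*(-589)**2)) = -14750*(-65782 + (-20247 - 204336469 - 2681128 + (781/3)*346921)) = -14750*(-65782 + (-20247 - 204336469 - 2681128 + 270945301/3)) = -14750*(-65782 - 350168231/3) = -14750*(-350365577/3) = 5167892260750/3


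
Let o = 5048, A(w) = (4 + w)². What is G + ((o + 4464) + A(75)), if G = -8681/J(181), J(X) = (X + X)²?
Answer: 2064327451/131044 ≈ 15753.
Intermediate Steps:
J(X) = 4*X² (J(X) = (2*X)² = 4*X²)
G = -8681/131044 (G = -8681/(4*181²) = -8681/(4*32761) = -8681/131044 ≈ -0.066245)
G + ((o + 4464) + A(75)) = -8681/131044 + ((5048 + 4464) + (4 + 75)²) = -8681/131044 + (9512 + 79²) = -8681/131044 + (9512 + 6241) = -8681/131044 + 15753 = 2064327451/131044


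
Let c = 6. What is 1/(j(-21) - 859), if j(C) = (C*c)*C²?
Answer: -1/56425 ≈ -1.7723e-5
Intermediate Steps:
j(C) = 6*C³ (j(C) = (C*6)*C² = (6*C)*C² = 6*C³)
1/(j(-21) - 859) = 1/(6*(-21)³ - 859) = 1/(6*(-9261) - 859) = 1/(-55566 - 859) = 1/(-56425) = -1/56425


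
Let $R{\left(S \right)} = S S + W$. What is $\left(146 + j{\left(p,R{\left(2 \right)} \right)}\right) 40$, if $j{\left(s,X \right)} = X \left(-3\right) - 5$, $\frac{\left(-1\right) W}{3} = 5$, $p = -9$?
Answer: $6960$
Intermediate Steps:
$W = -15$ ($W = \left(-3\right) 5 = -15$)
$R{\left(S \right)} = -15 + S^{2}$ ($R{\left(S \right)} = S S - 15 = S^{2} - 15 = -15 + S^{2}$)
$j{\left(s,X \right)} = -5 - 3 X$ ($j{\left(s,X \right)} = - 3 X - 5 = -5 - 3 X$)
$\left(146 + j{\left(p,R{\left(2 \right)} \right)}\right) 40 = \left(146 - \left(5 + 3 \left(-15 + 2^{2}\right)\right)\right) 40 = \left(146 - \left(5 + 3 \left(-15 + 4\right)\right)\right) 40 = \left(146 - -28\right) 40 = \left(146 + \left(-5 + 33\right)\right) 40 = \left(146 + 28\right) 40 = 174 \cdot 40 = 6960$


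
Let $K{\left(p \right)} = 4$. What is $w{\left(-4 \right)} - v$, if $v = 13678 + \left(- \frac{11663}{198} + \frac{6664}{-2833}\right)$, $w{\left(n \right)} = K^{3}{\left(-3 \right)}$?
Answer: $- \frac{7602194725}{560934} \approx -13553.0$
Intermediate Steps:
$w{\left(n \right)} = 64$ ($w{\left(n \right)} = 4^{3} = 64$)
$v = \frac{7638094501}{560934}$ ($v = 13678 + \left(\left(-11663\right) \frac{1}{198} + 6664 \left(- \frac{1}{2833}\right)\right) = 13678 - \frac{34360751}{560934} = \frac{7638094501}{560934} \approx 13617.0$)
$w{\left(-4 \right)} - v = 64 - \frac{7638094501}{560934} = - \frac{7602194725}{560934}$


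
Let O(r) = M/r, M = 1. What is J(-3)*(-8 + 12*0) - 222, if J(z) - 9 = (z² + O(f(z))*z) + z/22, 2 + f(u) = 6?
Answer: -3948/11 ≈ -358.91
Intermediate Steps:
f(u) = 4 (f(u) = -2 + 6 = 4)
O(r) = 1/r
J(z) = 9 + z² + 13*z/44 (J(z) = 9 + ((z² + z/4) + z/22) = 9 + (z² + 13*z/44) = 9 + z² + 13*z/44)
J(-3)*(-8 + 12*0) - 222 = (9 + (-3)² + (13/44)*(-3))*(-8 + 12*0) - 222 = (9 + 9 - 39/44)*(-8 + 0) - 222 = (753/44)*(-8) - 222 = -1506/11 - 222 = -3948/11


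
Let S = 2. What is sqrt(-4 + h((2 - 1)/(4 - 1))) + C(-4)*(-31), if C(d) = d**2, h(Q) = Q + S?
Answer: -496 + I*sqrt(15)/3 ≈ -496.0 + 1.291*I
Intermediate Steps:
h(Q) = 2 + Q (h(Q) = Q + 2 = 2 + Q)
sqrt(-4 + h((2 - 1)/(4 - 1))) + C(-4)*(-31) = sqrt(-4 + (2 + (2 - 1)/(4 - 1))) + (-4)**2*(-31) = sqrt(-4 + (2 + 1/3)) + 16*(-31) = sqrt(-4 + (2 + 1*(1/3))) - 496 = sqrt(-4 + (2 + 1/3)) - 496 = sqrt(-4 + 7/3) - 496 = sqrt(-5/3) - 496 = I*sqrt(15)/3 - 496 = -496 + I*sqrt(15)/3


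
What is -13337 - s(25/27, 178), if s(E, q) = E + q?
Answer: -364930/27 ≈ -13516.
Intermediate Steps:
-13337 - s(25/27, 178) = -13337 - (25/27 + 178) = -13337 - 1*4831/27 = -13337 - 4831/27 = -364930/27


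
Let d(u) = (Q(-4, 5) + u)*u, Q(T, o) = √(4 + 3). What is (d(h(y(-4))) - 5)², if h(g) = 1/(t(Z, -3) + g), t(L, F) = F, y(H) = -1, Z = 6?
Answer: 6353/256 + 79*√7/32 ≈ 31.348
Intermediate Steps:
Q(T, o) = √7
h(g) = 1/(-3 + g)
d(u) = u*(u + √7) (d(u) = (√7 + u)*u = (u + √7)*u = u*(u + √7))
(d(h(y(-4))) - 5)² = ((1/(-3 - 1) + √7)/(-3 - 1) - 5)² = ((1/(-4) + √7)/(-4) - 5)² = (-(-¼ + √7)/4 - 5)² = ((1/16 - √7/4) - 5)² = (-79/16 - √7/4)²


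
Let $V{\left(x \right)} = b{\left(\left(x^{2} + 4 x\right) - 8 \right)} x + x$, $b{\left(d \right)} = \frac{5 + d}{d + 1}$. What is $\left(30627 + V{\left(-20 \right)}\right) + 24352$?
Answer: $\frac{17195827}{313} \approx 54939.0$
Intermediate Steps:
$b{\left(d \right)} = \frac{5 + d}{1 + d}$
$V{\left(x \right)} = x + \frac{x \left(-3 + x^{2} + 4 x\right)}{-7 + x^{2} + 4 x}$ ($V{\left(x \right)} = \frac{5 - \left(8 - x^{2} - 4 x\right)}{1 - \left(8 - x^{2} - 4 x\right)} x + x = \frac{5 + \left(-8 + x^{2} + 4 x\right)}{1 + \left(-8 + x^{2} + 4 x\right)} x + x = \frac{-3 + x^{2} + 4 x}{-7 + x^{2} + 4 x} x + x = \frac{x \left(-3 + x^{2} + 4 x\right)}{-7 + x^{2} + 4 x} + x = x + \frac{x \left(-3 + x^{2} + 4 x\right)}{-7 + x^{2} + 4 x}$)
$\left(30627 + V{\left(-20 \right)}\right) + 24352 = \left(30627 + 2 \left(-20\right) \frac{1}{-7 + \left(-20\right)^{2} + 4 \left(-20\right)} \left(-5 + \left(-20\right)^{2} + 4 \left(-20\right)\right)\right) + 24352 = \left(30627 + 2 \left(-20\right) \frac{1}{-7 + 400 - 80} \left(-5 + 400 - 80\right)\right) + 24352 = \left(30627 + 2 \left(-20\right) \frac{1}{313} \cdot 315\right) + 24352 = \left(30627 - \frac{12600}{313}\right) + 24352 = \frac{9573651}{313} + 24352 = \frac{17195827}{313}$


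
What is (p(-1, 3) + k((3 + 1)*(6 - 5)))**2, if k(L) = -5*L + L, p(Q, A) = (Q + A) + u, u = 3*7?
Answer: 49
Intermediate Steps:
u = 21
p(Q, A) = 21 + A + Q (p(Q, A) = (Q + A) + 21 = (A + Q) + 21 = 21 + A + Q)
k(L) = -4*L
(p(-1, 3) + k((3 + 1)*(6 - 5)))**2 = ((21 + 3 - 1) - 4*(3 + 1)*(6 - 5))**2 = (23 - 16)**2 = 7**2 = 49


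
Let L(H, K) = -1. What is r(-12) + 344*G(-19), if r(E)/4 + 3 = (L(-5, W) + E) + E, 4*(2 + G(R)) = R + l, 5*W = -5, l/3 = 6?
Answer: -886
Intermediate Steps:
l = 18 (l = 3*6 = 18)
W = -1 (W = (⅕)*(-5) = -1)
G(R) = 5/2 + R/4 (G(R) = -2 + (R + 18)/4 = -2 + (18 + R)/4 = -2 + (9/2 + R/4) = 5/2 + R/4)
r(E) = -16 + 8*E (r(E) = -12 + 4*((-1 + E) + E) = -12 + 4*(-1 + 2*E) = -12 + (-4 + 8*E) = -16 + 8*E)
r(-12) + 344*G(-19) = (-16 + 8*(-12)) + 344*(5/2 + (¼)*(-19)) = (-16 - 96) + 344*(5/2 - 19/4) = -112 + 344*(-9/4) = -112 - 774 = -886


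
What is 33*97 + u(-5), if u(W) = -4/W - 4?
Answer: 15989/5 ≈ 3197.8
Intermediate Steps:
u(W) = -4 - 4/W
33*97 + u(-5) = 33*97 + (-4 - 4/(-5)) = 3201 + (-4 - 4*(-⅕)) = 3201 + (-4 + ⅘) = 3201 - 16/5 = 15989/5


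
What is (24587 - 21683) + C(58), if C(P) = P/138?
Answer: 200405/69 ≈ 2904.4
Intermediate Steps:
C(P) = P/138 (C(P) = P*(1/138) = P/138)
(24587 - 21683) + C(58) = (24587 - 21683) + (1/138)*58 = 2904 + 29/69 = 200405/69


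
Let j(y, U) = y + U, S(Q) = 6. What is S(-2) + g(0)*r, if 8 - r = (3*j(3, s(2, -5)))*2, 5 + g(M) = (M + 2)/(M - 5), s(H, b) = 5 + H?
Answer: 1434/5 ≈ 286.80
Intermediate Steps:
g(M) = -5 + (2 + M)/(-5 + M) (g(M) = -5 + (M + 2)/(M - 5) = -5 + (2 + M)/(-5 + M))
j(y, U) = U + y
r = -52 (r = 8 - 3*((5 + 2) + 3)*2 = 8 - 3*(7 + 3)*2 = 8 - 3*10*2 = 8 - 30*2 = 8 - 1*60 = 8 - 60 = -52)
S(-2) + g(0)*r = 6 + ((27 - 4*0)/(-5 + 0))*(-52) = 6 + ((27 + 0)/(-5))*(-52) = 6 - 1/5*27*(-52) = 6 - 27/5*(-52) = 6 + 1404/5 = 1434/5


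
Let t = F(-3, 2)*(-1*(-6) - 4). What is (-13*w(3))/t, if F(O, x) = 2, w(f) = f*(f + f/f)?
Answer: -39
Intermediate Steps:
w(f) = f*(1 + f) (w(f) = f*(f + 1) = f*(1 + f))
t = 4 (t = 2*(-1*(-6) - 4) = 2*(6 - 4) = 2*2 = 4)
(-13*w(3))/t = -39*(1 + 3)/4 = -39*4*(¼) = -13*12*(¼) = -156*¼ = -39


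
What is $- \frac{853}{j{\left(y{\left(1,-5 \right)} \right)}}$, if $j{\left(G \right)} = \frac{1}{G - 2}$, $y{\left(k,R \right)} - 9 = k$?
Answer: $-6824$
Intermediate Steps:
$y{\left(k,R \right)} = 9 + k$
$j{\left(G \right)} = \frac{1}{-2 + G}$
$- \frac{853}{j{\left(y{\left(1,-5 \right)} \right)}} = - \frac{853}{\frac{1}{-2 + \left(9 + 1\right)}} = - \frac{853}{\frac{1}{-2 + 10}} = - \frac{853}{\frac{1}{8}} = - 853 \frac{1}{\frac{1}{8}} = \left(-853\right) 8 = -6824$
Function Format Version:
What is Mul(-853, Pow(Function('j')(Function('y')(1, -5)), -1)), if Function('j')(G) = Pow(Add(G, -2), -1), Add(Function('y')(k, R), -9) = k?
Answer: -6824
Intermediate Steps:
Function('y')(k, R) = Add(9, k)
Function('j')(G) = Pow(Add(-2, G), -1)
Mul(-853, Pow(Function('j')(Function('y')(1, -5)), -1)) = Mul(-853, Pow(Pow(Add(-2, Add(9, 1)), -1), -1)) = Mul(-853, Pow(Pow(Add(-2, 10), -1), -1)) = Mul(-853, Pow(Pow(8, -1), -1)) = Mul(-853, Pow(Rational(1, 8), -1)) = Mul(-853, 8) = -6824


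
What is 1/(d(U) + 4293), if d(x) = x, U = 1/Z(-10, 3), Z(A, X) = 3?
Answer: 3/12880 ≈ 0.00023292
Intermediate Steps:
U = ⅓ (U = 1/3 = ⅓ ≈ 0.33333)
1/(d(U) + 4293) = 1/(⅓ + 4293) = 1/(12880/3) = 3/12880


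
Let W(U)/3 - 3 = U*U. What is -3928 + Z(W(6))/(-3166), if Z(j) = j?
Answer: -12436165/3166 ≈ -3928.0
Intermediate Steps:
W(U) = 9 + 3*U² (W(U) = 9 + 3*(U*U) = 9 + 3*U²)
-3928 + Z(W(6))/(-3166) = -3928 + (9 + 3*6²)/(-3166) = -3928 + (9 + 3*36)*(-1/3166) = -3928 + (9 + 108)*(-1/3166) = -3928 + 117*(-1/3166) = -3928 - 117/3166 = -12436165/3166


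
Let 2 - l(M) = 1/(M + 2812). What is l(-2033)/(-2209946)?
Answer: -1557/1721547934 ≈ -9.0442e-7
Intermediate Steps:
l(M) = 2 - 1/(2812 + M) (l(M) = 2 - 1/(M + 2812) = 2 - 1/(2812 + M))
l(-2033)/(-2209946) = ((5623 + 2*(-2033))/(2812 - 2033))/(-2209946) = ((5623 - 4066)/779)*(-1/2209946) = ((1/779)*1557)*(-1/2209946) = (1557/779)*(-1/2209946) = -1557/1721547934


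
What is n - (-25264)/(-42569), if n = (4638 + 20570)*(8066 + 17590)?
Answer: 27530923829648/42569 ≈ 6.4674e+8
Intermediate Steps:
n = 646736448 (n = 25208*25656 = 646736448)
n - (-25264)/(-42569) = 646736448 - (-25264)/(-42569) = 646736448 - (-25264)*(-1)/42569 = 646736448 - 1*25264/42569 = 646736448 - 25264/42569 = 27530923829648/42569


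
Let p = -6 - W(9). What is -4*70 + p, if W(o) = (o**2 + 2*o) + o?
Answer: -394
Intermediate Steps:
W(o) = o**2 + 3*o
p = -114 (p = -6 - 9*(3 + 9) = -6 - 9*12 = -6 - 1*108 = -6 - 108 = -114)
-4*70 + p = -4*70 - 114 = -280 - 114 = -394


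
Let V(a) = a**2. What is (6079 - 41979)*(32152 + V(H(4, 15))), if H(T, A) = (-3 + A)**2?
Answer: -1898679200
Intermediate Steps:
(6079 - 41979)*(32152 + V(H(4, 15))) = (6079 - 41979)*(32152 + ((-3 + 15)**2)**2) = -35900*(32152 + (12**2)**2) = -35900*(32152 + 144**2) = -35900*(32152 + 20736) = -35900*52888 = -1898679200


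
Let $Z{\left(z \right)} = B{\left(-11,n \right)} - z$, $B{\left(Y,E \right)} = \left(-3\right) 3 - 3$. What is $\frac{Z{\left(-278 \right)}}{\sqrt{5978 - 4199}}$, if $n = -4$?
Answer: $\frac{266 \sqrt{1779}}{1779} \approx 6.3066$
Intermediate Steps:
$B{\left(Y,E \right)} = -12$ ($B{\left(Y,E \right)} = -9 - 3 = -12$)
$Z{\left(z \right)} = -12 - z$
$\frac{Z{\left(-278 \right)}}{\sqrt{5978 - 4199}} = \frac{-12 - -278}{\sqrt{5978 - 4199}} = \frac{-12 + 278}{\sqrt{1779}} = 266 \frac{\sqrt{1779}}{1779} = \frac{266 \sqrt{1779}}{1779}$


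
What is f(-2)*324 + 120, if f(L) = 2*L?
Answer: -1176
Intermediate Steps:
f(-2)*324 + 120 = (2*(-2))*324 + 120 = -4*324 + 120 = -1296 + 120 = -1176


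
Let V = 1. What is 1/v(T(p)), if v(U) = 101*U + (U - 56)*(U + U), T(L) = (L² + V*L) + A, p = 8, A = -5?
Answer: 1/8241 ≈ 0.00012134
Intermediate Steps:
T(L) = -5 + L + L² (T(L) = (L² + 1*L) - 5 = (L² + L) - 5 = (L + L²) - 5 = -5 + L + L²)
v(U) = 101*U + 2*U*(-56 + U) (v(U) = 101*U + (-56 + U)*(2*U) = 101*U + 2*U*(-56 + U))
1/v(T(p)) = 1/((-5 + 8 + 8²)*(-11 + 2*(-5 + 8 + 8²))) = 1/((-5 + 8 + 64)*(-11 + 2*(-5 + 8 + 64))) = 1/(67*(-11 + 2*67)) = 1/(67*(-11 + 134)) = 1/(67*123) = 1/8241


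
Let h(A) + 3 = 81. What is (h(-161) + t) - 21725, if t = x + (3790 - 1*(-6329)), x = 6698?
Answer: -4830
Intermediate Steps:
h(A) = 78 (h(A) = -3 + 81 = 78)
t = 16817 (t = 6698 + (3790 - 1*(-6329)) = 6698 + (3790 + 6329) = 6698 + 10119 = 16817)
(h(-161) + t) - 21725 = (78 + 16817) - 21725 = 16895 - 21725 = -4830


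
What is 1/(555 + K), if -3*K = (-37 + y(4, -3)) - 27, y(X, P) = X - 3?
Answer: 1/576 ≈ 0.0017361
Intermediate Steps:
y(X, P) = -3 + X
K = 21 (K = -((-37 + (-3 + 4)) - 27)/3 = -((-37 + 1) - 27)/3 = -(-36 - 27)/3 = -⅓*(-63) = 21)
1/(555 + K) = 1/(555 + 21) = 1/576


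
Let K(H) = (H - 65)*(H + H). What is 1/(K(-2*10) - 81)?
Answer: 1/3319 ≈ 0.00030130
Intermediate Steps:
K(H) = 2*H*(-65 + H) (K(H) = (-65 + H)*(2*H) = 2*H*(-65 + H))
1/(K(-2*10) - 81) = 1/(2*(-2*10)*(-65 - 2*10) - 81) = 1/(2*(-20)*(-65 - 20) - 81) = 1/(2*(-20)*(-85) - 81) = 1/(3400 - 81) = 1/3319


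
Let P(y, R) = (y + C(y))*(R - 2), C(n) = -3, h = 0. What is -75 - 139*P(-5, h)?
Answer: -2299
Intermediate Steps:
P(y, R) = (-3 + y)*(-2 + R) (P(y, R) = (y - 3)*(R - 2) = (-3 + y)*(-2 + R))
-75 - 139*P(-5, h) = -75 - 139*(6 - 3*0 - 2*(-5) + 0*(-5)) = -75 - 139*(6 + 0 + 10 + 0) = -75 - 139*16 = -75 - 2224 = -2299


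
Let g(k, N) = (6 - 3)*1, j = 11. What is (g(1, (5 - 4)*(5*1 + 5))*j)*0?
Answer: 0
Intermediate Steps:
g(k, N) = 3 (g(k, N) = 3*1 = 3)
(g(1, (5 - 4)*(5*1 + 5))*j)*0 = (3*11)*0 = 33*0 = 0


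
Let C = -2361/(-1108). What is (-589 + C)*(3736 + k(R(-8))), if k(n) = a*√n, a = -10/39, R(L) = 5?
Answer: -607334434/277 + 3251255*√5/21606 ≈ -2.1922e+6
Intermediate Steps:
C = 2361/1108 (C = -2361*(-1/1108) = 2361/1108 ≈ 2.1309)
a = -10/39 (a = -10*1/39 = -10/39 ≈ -0.25641)
k(n) = -10*√n/39
(-589 + C)*(3736 + k(R(-8))) = (-589 + 2361/1108)*(3736 - 10*√5/39) = -650251*(3736 - 10*√5/39)/1108 = -607334434/277 + 3251255*√5/21606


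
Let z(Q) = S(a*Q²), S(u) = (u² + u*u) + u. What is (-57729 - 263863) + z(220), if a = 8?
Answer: 299847745608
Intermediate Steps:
S(u) = u + 2*u² (S(u) = (u² + u²) + u = 2*u² + u = u + 2*u²)
z(Q) = 8*Q²*(1 + 16*Q²) (z(Q) = (8*Q²)*(1 + 2*(8*Q²)) = (8*Q²)*(1 + 16*Q²) = 8*Q²*(1 + 16*Q²))
(-57729 - 263863) + z(220) = (-57729 - 263863) + 220²*(8 + 128*220²) = -321592 + 48400*(8 + 128*48400) = -321592 + 48400*(8 + 6195200) = -321592 + 48400*6195208 = -321592 + 299848067200 = 299847745608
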